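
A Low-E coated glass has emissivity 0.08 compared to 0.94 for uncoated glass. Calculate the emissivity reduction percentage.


Percentage reduction = (1 - coated/uncoated) * 100
  Ratio = 0.08 / 0.94 = 0.0851
  Reduction = (1 - 0.0851) * 100 = 91.5%

91.5%


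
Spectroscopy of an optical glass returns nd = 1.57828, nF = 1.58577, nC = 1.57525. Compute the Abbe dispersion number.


Abbe number formula: Vd = (nd - 1) / (nF - nC)
  nd - 1 = 1.57828 - 1 = 0.57828
  nF - nC = 1.58577 - 1.57525 = 0.01052
  Vd = 0.57828 / 0.01052 = 54.97

54.97


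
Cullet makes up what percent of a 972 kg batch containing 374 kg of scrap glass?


Cullet ratio = (cullet mass / total batch mass) * 100
  Ratio = 374 / 972 * 100 = 38.48%

38.48%


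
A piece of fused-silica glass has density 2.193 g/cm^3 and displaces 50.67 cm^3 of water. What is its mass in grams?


Rearrange rho = m / V:
  m = rho * V
  m = 2.193 * 50.67 = 111.119 g

111.119 g


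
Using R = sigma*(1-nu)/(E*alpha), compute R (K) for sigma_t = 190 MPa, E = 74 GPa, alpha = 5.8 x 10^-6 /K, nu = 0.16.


Thermal shock resistance: R = sigma * (1 - nu) / (E * alpha)
  Numerator = 190 * (1 - 0.16) = 159.6
  Denominator = 74 * 1000 * (5.8 x 10^-6) = 0.4292
  R = 159.6 / 0.4292 = 371.9 K

371.9 K


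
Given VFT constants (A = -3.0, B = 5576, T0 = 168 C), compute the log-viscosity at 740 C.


VFT equation: log(eta) = A + B / (T - T0)
  T - T0 = 740 - 168 = 572
  B / (T - T0) = 5576 / 572 = 9.748
  log(eta) = -3.0 + 9.748 = 6.748

6.748


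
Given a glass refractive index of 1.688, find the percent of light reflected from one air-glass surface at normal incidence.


Fresnel reflectance at normal incidence:
  R = ((n - 1)/(n + 1))^2
  (n - 1)/(n + 1) = (1.688 - 1)/(1.688 + 1) = 0.255952
  R = 0.255952^2 = 0.0655114
  R(%) = 0.0655114 * 100 = 6.551%

6.551%


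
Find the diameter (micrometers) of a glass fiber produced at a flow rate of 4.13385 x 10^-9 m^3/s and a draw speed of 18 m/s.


Cross-sectional area from continuity:
  A = Q / v = 4.13385 x 10^-9 / 18 = 2.296583 x 10^-10 m^2
Diameter from circular cross-section:
  d = sqrt(4A / pi) * 10^6 (m -> um)
  d = sqrt(4 * 2.296583 x 10^-10 / pi) * 10^6 = 17.1 um

17.1 um


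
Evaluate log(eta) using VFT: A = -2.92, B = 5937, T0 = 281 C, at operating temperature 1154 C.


VFT equation: log(eta) = A + B / (T - T0)
  T - T0 = 1154 - 281 = 873
  B / (T - T0) = 5937 / 873 = 6.801
  log(eta) = -2.92 + 6.801 = 3.881

3.881


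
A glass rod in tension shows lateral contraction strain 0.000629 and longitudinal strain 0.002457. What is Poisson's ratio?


Poisson's ratio: nu = lateral strain / axial strain
  nu = 0.000629 / 0.002457 = 0.256

0.256


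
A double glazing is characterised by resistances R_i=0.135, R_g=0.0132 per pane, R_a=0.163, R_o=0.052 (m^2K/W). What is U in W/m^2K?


Total thermal resistance (series):
  R_total = R_in + R_glass + R_air + R_glass + R_out
  R_total = 0.135 + 0.0132 + 0.163 + 0.0132 + 0.052 = 0.3764 m^2K/W
U-value = 1 / R_total = 1 / 0.3764 = 2.657 W/m^2K

2.657 W/m^2K


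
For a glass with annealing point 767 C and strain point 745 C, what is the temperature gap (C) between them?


Gap = T_anneal - T_strain:
  gap = 767 - 745 = 22 C

22 C


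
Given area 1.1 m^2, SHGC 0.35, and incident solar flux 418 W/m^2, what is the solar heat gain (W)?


Solar heat gain: Q = Area * SHGC * Irradiance
  Q = 1.1 * 0.35 * 418 = 160.9 W

160.9 W


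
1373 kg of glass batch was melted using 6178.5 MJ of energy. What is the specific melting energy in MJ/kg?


Rearrange E = m * s for s:
  s = E / m
  s = 6178.5 / 1373 = 4.5 MJ/kg

4.5 MJ/kg


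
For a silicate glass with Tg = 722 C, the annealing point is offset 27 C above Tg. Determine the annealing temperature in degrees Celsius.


The annealing temperature is Tg plus the offset:
  T_anneal = 722 + 27 = 749 C

749 C


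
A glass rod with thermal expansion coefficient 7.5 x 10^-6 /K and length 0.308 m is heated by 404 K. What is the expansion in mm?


Thermal expansion formula: dL = alpha * L0 * dT
  dL = (7.5 x 10^-6) * 0.308 * 404 = 0.00093324 m
Convert to mm: 0.00093324 * 1000 = 0.9332 mm

0.9332 mm


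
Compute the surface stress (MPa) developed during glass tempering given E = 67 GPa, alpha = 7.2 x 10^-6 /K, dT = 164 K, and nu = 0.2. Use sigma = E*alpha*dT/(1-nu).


Tempering stress: sigma = E * alpha * dT / (1 - nu)
  E (MPa) = 67 * 1000 = 67000
  Numerator = 67000 * (7.2 x 10^-6) * 164 = 79.1136
  Denominator = 1 - 0.2 = 0.8
  sigma = 79.1136 / 0.8 = 98.9 MPa

98.9 MPa


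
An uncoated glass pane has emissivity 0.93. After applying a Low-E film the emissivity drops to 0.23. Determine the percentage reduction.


Percentage reduction = (1 - coated/uncoated) * 100
  Ratio = 0.23 / 0.93 = 0.2473
  Reduction = (1 - 0.2473) * 100 = 75.3%

75.3%


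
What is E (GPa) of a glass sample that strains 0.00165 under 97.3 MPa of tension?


Young's modulus: E = stress / strain
  E = 97.3 MPa / 0.00165 = 58969.7 MPa
Convert to GPa: 58969.7 / 1000 = 58.97 GPa

58.97 GPa


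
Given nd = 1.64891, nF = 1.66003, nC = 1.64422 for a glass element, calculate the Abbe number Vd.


Abbe number formula: Vd = (nd - 1) / (nF - nC)
  nd - 1 = 1.64891 - 1 = 0.64891
  nF - nC = 1.66003 - 1.64422 = 0.01581
  Vd = 0.64891 / 0.01581 = 41.04

41.04


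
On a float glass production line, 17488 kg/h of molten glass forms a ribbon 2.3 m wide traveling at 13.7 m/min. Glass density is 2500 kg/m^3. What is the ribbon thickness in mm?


Ribbon cross-section from mass balance:
  Volume rate = throughput / density = 17488 / 2500 = 6.9952 m^3/h
  thickness = volume rate / (speed * 60 * width), i.e.
  thickness = throughput / (60 * speed * width * density) * 1000
  thickness = 17488 / (60 * 13.7 * 2.3 * 2500) * 1000 = 3.7 mm

3.7 mm


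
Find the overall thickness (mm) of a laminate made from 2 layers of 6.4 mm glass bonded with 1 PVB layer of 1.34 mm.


Total thickness = glass contribution + PVB contribution
  Glass: 2 * 6.4 = 12.8 mm
  PVB: 1 * 1.34 = 1.34 mm
  Total = 12.8 + 1.34 = 14.14 mm

14.14 mm


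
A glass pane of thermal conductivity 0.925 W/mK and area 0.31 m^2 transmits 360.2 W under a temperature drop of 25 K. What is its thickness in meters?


Fourier's law: t = k * A * dT / Q
  t = 0.925 * 0.31 * 25 / 360.2
  t = 7.16875 / 360.2 = 0.0199 m

0.0199 m


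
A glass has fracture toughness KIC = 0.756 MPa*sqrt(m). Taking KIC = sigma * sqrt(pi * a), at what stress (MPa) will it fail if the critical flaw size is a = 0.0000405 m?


Rearrange KIC = sigma * sqrt(pi * a):
  sigma = KIC / sqrt(pi * a)
  sqrt(pi * 0.0000405) = 0.01128
  sigma = 0.756 / 0.01128 = 67.02 MPa

67.02 MPa


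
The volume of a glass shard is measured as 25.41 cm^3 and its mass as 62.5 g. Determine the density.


Use the definition of density:
  rho = mass / volume
  rho = 62.5 / 25.41 = 2.46 g/cm^3

2.46 g/cm^3


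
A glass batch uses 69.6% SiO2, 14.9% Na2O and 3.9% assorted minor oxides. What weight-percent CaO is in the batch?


Pieces sum to 100%:
  CaO = 100 - (SiO2 + Na2O + others)
  CaO = 100 - (69.6 + 14.9 + 3.9) = 11.6%

11.6%


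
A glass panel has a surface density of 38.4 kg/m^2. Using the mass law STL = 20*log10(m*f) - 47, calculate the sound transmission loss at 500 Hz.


Mass law: STL = 20 * log10(m * f) - 47
  m * f = 38.4 * 500 = 19200
  log10(19200) = 4.2833
  STL = 20 * 4.2833 - 47 = 85.666 - 47 = 38.7 dB

38.7 dB


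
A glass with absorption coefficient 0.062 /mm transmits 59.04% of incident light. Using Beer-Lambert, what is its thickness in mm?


Rearrange T = exp(-alpha * thickness):
  thickness = -ln(T) / alpha
  T = 59.04/100 = 0.5904
  ln(T) = -0.52696
  -ln(T) = 0.52696
  thickness = 0.52696 / 0.062 = 8.5 mm

8.5 mm


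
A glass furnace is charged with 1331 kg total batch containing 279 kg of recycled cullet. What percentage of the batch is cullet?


Cullet ratio = (cullet mass / total batch mass) * 100
  Ratio = 279 / 1331 * 100 = 20.96%

20.96%


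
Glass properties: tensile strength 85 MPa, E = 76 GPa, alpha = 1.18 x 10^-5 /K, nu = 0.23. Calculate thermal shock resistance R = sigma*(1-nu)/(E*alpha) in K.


Thermal shock resistance: R = sigma * (1 - nu) / (E * alpha)
  Numerator = 85 * (1 - 0.23) = 65.45
  Denominator = 76 * 1000 * (1.18 x 10^-5) = 0.8968
  R = 65.45 / 0.8968 = 73.0 K

73.0 K


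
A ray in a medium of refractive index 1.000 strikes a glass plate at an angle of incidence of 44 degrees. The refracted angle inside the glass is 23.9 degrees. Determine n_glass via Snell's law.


Apply Snell's law: n1 * sin(theta1) = n2 * sin(theta2)
  n2 = n1 * sin(theta1) / sin(theta2)
  sin(44) = 0.694658
  sin(23.9) = 0.405142
  n2 = 1.000 * 0.694658 / 0.405142 = 1.7146

1.7146


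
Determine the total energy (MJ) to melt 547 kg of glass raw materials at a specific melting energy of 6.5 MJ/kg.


Total energy = mass * specific energy
  E = 547 * 6.5 = 3555.5 MJ

3555.5 MJ


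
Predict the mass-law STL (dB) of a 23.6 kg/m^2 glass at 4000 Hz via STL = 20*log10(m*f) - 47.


Mass law: STL = 20 * log10(m * f) - 47
  m * f = 23.6 * 4000 = 94400
  log10(94400) = 4.97497
  STL = 20 * 4.97497 - 47 = 99.4994 - 47 = 52.5 dB

52.5 dB


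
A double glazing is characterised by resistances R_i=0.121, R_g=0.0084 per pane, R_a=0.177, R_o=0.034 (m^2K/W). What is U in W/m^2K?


Total thermal resistance (series):
  R_total = R_in + R_glass + R_air + R_glass + R_out
  R_total = 0.121 + 0.0084 + 0.177 + 0.0084 + 0.034 = 0.3488 m^2K/W
U-value = 1 / R_total = 1 / 0.3488 = 2.867 W/m^2K

2.867 W/m^2K


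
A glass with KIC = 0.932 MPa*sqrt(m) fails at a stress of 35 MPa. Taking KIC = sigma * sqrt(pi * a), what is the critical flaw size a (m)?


Rearrange KIC = sigma * sqrt(pi * a):
  sqrt(pi * a) = KIC / sigma
  sqrt(pi * a) = 0.932 / 35 = 0.026629
  a = (KIC / sigma)^2 / pi
  a = 0.026629^2 / pi = 0.0002257 m

0.0002257 m


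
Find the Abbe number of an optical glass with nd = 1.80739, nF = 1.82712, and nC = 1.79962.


Abbe number formula: Vd = (nd - 1) / (nF - nC)
  nd - 1 = 1.80739 - 1 = 0.80739
  nF - nC = 1.82712 - 1.79962 = 0.0275
  Vd = 0.80739 / 0.0275 = 29.36

29.36


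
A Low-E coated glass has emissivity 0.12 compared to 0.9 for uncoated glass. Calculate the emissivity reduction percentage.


Percentage reduction = (1 - coated/uncoated) * 100
  Ratio = 0.12 / 0.9 = 0.1333
  Reduction = (1 - 0.1333) * 100 = 86.7%

86.7%


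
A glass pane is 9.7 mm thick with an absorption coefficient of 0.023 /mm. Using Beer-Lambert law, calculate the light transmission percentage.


Beer-Lambert law: T = exp(-alpha * thickness)
  exponent = -0.023 * 9.7 = -0.2231
  T = exp(-0.2231) = 0.8
  Percentage = 0.8 * 100 = 80.0%

80.0%


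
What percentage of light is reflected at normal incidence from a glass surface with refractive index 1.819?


Fresnel reflectance at normal incidence:
  R = ((n - 1)/(n + 1))^2
  (n - 1)/(n + 1) = (1.819 - 1)/(1.819 + 1) = 0.290529
  R = 0.290529^2 = 0.0844071
  R(%) = 0.0844071 * 100 = 8.441%

8.441%


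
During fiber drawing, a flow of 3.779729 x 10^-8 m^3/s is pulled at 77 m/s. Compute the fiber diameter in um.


Cross-sectional area from continuity:
  A = Q / v = 3.779729 x 10^-8 / 77 = 4.908739 x 10^-10 m^2
Diameter from circular cross-section:
  d = sqrt(4A / pi) * 10^6 (m -> um)
  d = sqrt(4 * 4.908739 x 10^-10 / pi) * 10^6 = 25.0 um

25.0 um


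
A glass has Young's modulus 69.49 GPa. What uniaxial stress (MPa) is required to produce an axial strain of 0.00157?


Rearrange E = sigma / epsilon:
  sigma = E * epsilon
  E (MPa) = 69.49 * 1000 = 69490
  sigma = 69490 * 0.00157 = 109.1 MPa

109.1 MPa


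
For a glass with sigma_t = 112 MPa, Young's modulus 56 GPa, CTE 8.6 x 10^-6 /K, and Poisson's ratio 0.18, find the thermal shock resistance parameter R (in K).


Thermal shock resistance: R = sigma * (1 - nu) / (E * alpha)
  Numerator = 112 * (1 - 0.18) = 91.84
  Denominator = 56 * 1000 * (8.6 x 10^-6) = 0.4816
  R = 91.84 / 0.4816 = 190.7 K

190.7 K


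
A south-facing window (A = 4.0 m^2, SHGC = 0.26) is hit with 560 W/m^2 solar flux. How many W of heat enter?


Solar heat gain: Q = Area * SHGC * Irradiance
  Q = 4.0 * 0.26 * 560 = 582.4 W

582.4 W


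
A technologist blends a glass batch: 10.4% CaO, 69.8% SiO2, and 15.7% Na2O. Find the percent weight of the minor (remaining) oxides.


Sum the three major oxides:
  SiO2 + Na2O + CaO = 69.8 + 15.7 + 10.4 = 95.9%
Subtract from 100%:
  Others = 100 - 95.9 = 4.1%

4.1%


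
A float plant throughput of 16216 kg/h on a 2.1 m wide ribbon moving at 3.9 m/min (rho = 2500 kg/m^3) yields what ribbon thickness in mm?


Ribbon cross-section from mass balance:
  Volume rate = throughput / density = 16216 / 2500 = 6.4864 m^3/h
  thickness = volume rate / (speed * 60 * width), i.e.
  thickness = throughput / (60 * speed * width * density) * 1000
  thickness = 16216 / (60 * 3.9 * 2.1 * 2500) * 1000 = 13.2 mm

13.2 mm


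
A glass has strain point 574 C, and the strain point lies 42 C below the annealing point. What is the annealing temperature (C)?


T_anneal = T_strain + gap:
  T_anneal = 574 + 42 = 616 C

616 C


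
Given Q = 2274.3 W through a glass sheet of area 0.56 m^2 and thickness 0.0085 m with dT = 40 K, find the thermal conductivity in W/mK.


Fourier's law rearranged: k = Q * t / (A * dT)
  Numerator = 2274.3 * 0.0085 = 19.33155
  Denominator = 0.56 * 40 = 22.4
  k = 19.33155 / 22.4 = 0.863 W/mK

0.863 W/mK


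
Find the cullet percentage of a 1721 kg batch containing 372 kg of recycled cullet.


Cullet ratio = (cullet mass / total batch mass) * 100
  Ratio = 372 / 1721 * 100 = 21.62%

21.62%


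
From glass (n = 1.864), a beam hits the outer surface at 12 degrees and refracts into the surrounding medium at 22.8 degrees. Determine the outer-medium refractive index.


Apply Snell's law: n1 * sin(theta1) = n2 * sin(theta2)
  n2 = n1 * sin(theta1) / sin(theta2)
  sin(12) = 0.207912
  sin(22.8) = 0.387516
  n2 = 1.864 * 0.207912 / 0.387516 = 1.0001

1.0001


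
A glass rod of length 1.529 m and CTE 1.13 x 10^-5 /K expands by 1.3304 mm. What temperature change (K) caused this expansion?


Rearrange dL = alpha * L0 * dT for dT:
  dT = dL / (alpha * L0)
  dL (m) = 1.3304 / 1000 = 0.0013304
  dT = 0.0013304 / ((1.13 x 10^-5) * 1.529) = 77.0 K

77.0 K


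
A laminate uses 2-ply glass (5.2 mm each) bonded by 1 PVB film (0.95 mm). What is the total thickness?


Total thickness = glass contribution + PVB contribution
  Glass: 2 * 5.2 = 10.4 mm
  PVB: 1 * 0.95 = 0.95 mm
  Total = 10.4 + 0.95 = 11.35 mm

11.35 mm


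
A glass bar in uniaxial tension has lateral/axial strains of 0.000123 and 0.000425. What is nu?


Poisson's ratio: nu = lateral strain / axial strain
  nu = 0.000123 / 0.000425 = 0.2894

0.2894


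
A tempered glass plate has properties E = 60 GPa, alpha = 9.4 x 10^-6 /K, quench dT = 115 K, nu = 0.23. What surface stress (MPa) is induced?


Tempering stress: sigma = E * alpha * dT / (1 - nu)
  E (MPa) = 60 * 1000 = 60000
  Numerator = 60000 * (9.4 x 10^-6) * 115 = 64.86
  Denominator = 1 - 0.23 = 0.77
  sigma = 64.86 / 0.77 = 84.2 MPa

84.2 MPa


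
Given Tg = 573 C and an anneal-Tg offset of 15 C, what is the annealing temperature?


The annealing temperature is Tg plus the offset:
  T_anneal = 573 + 15 = 588 C

588 C


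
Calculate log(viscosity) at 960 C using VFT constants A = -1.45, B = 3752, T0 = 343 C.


VFT equation: log(eta) = A + B / (T - T0)
  T - T0 = 960 - 343 = 617
  B / (T - T0) = 3752 / 617 = 6.081
  log(eta) = -1.45 + 6.081 = 4.631

4.631


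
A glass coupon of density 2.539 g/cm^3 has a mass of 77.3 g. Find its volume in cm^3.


Rearrange rho = m / V:
  V = m / rho
  V = 77.3 / 2.539 = 30.445 cm^3

30.445 cm^3


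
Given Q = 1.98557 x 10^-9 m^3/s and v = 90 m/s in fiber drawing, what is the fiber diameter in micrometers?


Cross-sectional area from continuity:
  A = Q / v = 1.98557 x 10^-9 / 90 = 2.206189 x 10^-11 m^2
Diameter from circular cross-section:
  d = sqrt(4A / pi) * 10^6 (m -> um)
  d = sqrt(4 * 2.206189 x 10^-11 / pi) * 10^6 = 5.3 um

5.3 um


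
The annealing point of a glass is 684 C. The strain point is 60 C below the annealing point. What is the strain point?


Strain point = annealing point - difference:
  T_strain = 684 - 60 = 624 C

624 C


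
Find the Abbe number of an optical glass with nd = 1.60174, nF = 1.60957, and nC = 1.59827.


Abbe number formula: Vd = (nd - 1) / (nF - nC)
  nd - 1 = 1.60174 - 1 = 0.60174
  nF - nC = 1.60957 - 1.59827 = 0.0113
  Vd = 0.60174 / 0.0113 = 53.25

53.25


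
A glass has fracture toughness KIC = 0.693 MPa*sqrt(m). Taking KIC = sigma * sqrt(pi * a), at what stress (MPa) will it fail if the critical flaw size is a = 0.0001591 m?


Rearrange KIC = sigma * sqrt(pi * a):
  sigma = KIC / sqrt(pi * a)
  sqrt(pi * 0.0001591) = 0.022357
  sigma = 0.693 / 0.022357 = 31.0 MPa

31.0 MPa


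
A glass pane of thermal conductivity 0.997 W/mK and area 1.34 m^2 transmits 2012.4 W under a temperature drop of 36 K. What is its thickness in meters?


Fourier's law: t = k * A * dT / Q
  t = 0.997 * 1.34 * 36 / 2012.4
  t = 48.09528 / 2012.4 = 0.0239 m

0.0239 m


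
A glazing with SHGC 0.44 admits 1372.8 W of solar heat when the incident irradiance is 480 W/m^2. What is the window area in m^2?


Rearrange Q = Area * SHGC * Irradiance:
  Area = Q / (SHGC * Irradiance)
  Area = 1372.8 / (0.44 * 480) = 6.5 m^2

6.5 m^2


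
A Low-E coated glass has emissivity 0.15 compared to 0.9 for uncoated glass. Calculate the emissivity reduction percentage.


Percentage reduction = (1 - coated/uncoated) * 100
  Ratio = 0.15 / 0.9 = 0.1667
  Reduction = (1 - 0.1667) * 100 = 83.3%

83.3%


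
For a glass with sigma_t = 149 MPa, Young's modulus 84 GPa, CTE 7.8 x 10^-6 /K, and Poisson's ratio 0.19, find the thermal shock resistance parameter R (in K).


Thermal shock resistance: R = sigma * (1 - nu) / (E * alpha)
  Numerator = 149 * (1 - 0.19) = 120.69
  Denominator = 84 * 1000 * (7.8 x 10^-6) = 0.6552
  R = 120.69 / 0.6552 = 184.2 K

184.2 K


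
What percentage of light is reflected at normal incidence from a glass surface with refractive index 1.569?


Fresnel reflectance at normal incidence:
  R = ((n - 1)/(n + 1))^2
  (n - 1)/(n + 1) = (1.569 - 1)/(1.569 + 1) = 0.221487
  R = 0.221487^2 = 0.0490565
  R(%) = 0.0490565 * 100 = 4.906%

4.906%


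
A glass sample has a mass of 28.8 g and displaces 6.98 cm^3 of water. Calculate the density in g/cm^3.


Use the definition of density:
  rho = mass / volume
  rho = 28.8 / 6.98 = 4.126 g/cm^3

4.126 g/cm^3


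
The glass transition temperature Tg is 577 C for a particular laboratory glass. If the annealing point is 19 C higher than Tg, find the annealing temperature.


The annealing temperature is Tg plus the offset:
  T_anneal = 577 + 19 = 596 C

596 C


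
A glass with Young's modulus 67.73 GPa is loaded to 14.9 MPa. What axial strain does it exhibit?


Rearrange E = sigma / epsilon:
  epsilon = sigma / E
  E (MPa) = 67.73 * 1000 = 67730
  epsilon = 14.9 / 67730 = 0.00022

0.00022


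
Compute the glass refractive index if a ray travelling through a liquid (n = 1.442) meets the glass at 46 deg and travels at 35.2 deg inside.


Apply Snell's law: n1 * sin(theta1) = n2 * sin(theta2)
  n2 = n1 * sin(theta1) / sin(theta2)
  sin(46) = 0.71934
  sin(35.2) = 0.576432
  n2 = 1.442 * 0.71934 / 0.576432 = 1.7995

1.7995


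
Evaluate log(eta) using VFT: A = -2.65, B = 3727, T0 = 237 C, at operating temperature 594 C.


VFT equation: log(eta) = A + B / (T - T0)
  T - T0 = 594 - 237 = 357
  B / (T - T0) = 3727 / 357 = 10.44
  log(eta) = -2.65 + 10.44 = 7.79

7.79


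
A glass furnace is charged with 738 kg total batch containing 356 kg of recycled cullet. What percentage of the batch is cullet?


Cullet ratio = (cullet mass / total batch mass) * 100
  Ratio = 356 / 738 * 100 = 48.24%

48.24%


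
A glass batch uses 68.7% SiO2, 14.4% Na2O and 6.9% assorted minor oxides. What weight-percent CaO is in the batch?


Pieces sum to 100%:
  CaO = 100 - (SiO2 + Na2O + others)
  CaO = 100 - (68.7 + 14.4 + 6.9) = 10.0%

10.0%


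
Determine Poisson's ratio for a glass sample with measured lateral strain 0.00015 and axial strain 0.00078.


Poisson's ratio: nu = lateral strain / axial strain
  nu = 0.00015 / 0.00078 = 0.1923

0.1923


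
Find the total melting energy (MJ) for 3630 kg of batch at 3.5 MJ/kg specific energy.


Total energy = mass * specific energy
  E = 3630 * 3.5 = 12705 MJ

12705 MJ


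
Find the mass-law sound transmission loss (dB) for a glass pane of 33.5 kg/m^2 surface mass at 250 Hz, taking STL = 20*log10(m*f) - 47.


Mass law: STL = 20 * log10(m * f) - 47
  m * f = 33.5 * 250 = 8375
  log10(8375) = 3.92298
  STL = 20 * 3.92298 - 47 = 78.4596 - 47 = 31.5 dB

31.5 dB


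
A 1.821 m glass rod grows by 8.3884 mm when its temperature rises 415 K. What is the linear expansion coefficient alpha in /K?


Rearrange dL = alpha * L0 * dT for alpha:
  alpha = dL / (L0 * dT)
  alpha = (8.3884 / 1000) / (1.821 * 415) = 0.0000111 /K = 1.11 x 10^-5 /K

1.11 x 10^-5 /K


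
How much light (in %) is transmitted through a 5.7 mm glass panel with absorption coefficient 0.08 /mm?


Beer-Lambert law: T = exp(-alpha * thickness)
  exponent = -0.08 * 5.7 = -0.456
  T = exp(-0.456) = 0.6338
  Percentage = 0.6338 * 100 = 63.38%

63.38%


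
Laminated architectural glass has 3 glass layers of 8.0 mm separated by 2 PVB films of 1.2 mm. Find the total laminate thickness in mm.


Total thickness = glass contribution + PVB contribution
  Glass: 3 * 8.0 = 24.0 mm
  PVB: 2 * 1.2 = 2.4 mm
  Total = 24.0 + 2.4 = 26.4 mm

26.4 mm


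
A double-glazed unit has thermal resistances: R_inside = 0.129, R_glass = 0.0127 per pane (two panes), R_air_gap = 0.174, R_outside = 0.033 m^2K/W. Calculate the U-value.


Total thermal resistance (series):
  R_total = R_in + R_glass + R_air + R_glass + R_out
  R_total = 0.129 + 0.0127 + 0.174 + 0.0127 + 0.033 = 0.3614 m^2K/W
U-value = 1 / R_total = 1 / 0.3614 = 2.767 W/m^2K

2.767 W/m^2K


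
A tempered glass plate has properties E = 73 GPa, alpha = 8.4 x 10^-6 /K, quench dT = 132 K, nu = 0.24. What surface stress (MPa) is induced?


Tempering stress: sigma = E * alpha * dT / (1 - nu)
  E (MPa) = 73 * 1000 = 73000
  Numerator = 73000 * (8.4 x 10^-6) * 132 = 80.9424
  Denominator = 1 - 0.24 = 0.76
  sigma = 80.9424 / 0.76 = 106.5 MPa

106.5 MPa


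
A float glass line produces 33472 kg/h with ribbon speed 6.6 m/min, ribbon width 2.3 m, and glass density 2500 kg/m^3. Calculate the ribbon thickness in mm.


Ribbon cross-section from mass balance:
  Volume rate = throughput / density = 33472 / 2500 = 13.3888 m^3/h
  thickness = volume rate / (speed * 60 * width), i.e.
  thickness = throughput / (60 * speed * width * density) * 1000
  thickness = 33472 / (60 * 6.6 * 2.3 * 2500) * 1000 = 14.7 mm

14.7 mm


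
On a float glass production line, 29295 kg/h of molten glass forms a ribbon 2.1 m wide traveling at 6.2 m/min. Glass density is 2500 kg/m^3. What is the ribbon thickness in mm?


Ribbon cross-section from mass balance:
  Volume rate = throughput / density = 29295 / 2500 = 11.718 m^3/h
  thickness = volume rate / (speed * 60 * width), i.e.
  thickness = throughput / (60 * speed * width * density) * 1000
  thickness = 29295 / (60 * 6.2 * 2.1 * 2500) * 1000 = 15.0 mm

15.0 mm


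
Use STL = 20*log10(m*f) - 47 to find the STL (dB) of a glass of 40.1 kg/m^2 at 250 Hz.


Mass law: STL = 20 * log10(m * f) - 47
  m * f = 40.1 * 250 = 10025
  log10(10025) = 4.00108
  STL = 20 * 4.00108 - 47 = 80.0216 - 47 = 33.0 dB

33.0 dB


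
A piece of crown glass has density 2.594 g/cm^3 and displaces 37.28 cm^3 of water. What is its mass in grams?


Rearrange rho = m / V:
  m = rho * V
  m = 2.594 * 37.28 = 96.704 g

96.704 g


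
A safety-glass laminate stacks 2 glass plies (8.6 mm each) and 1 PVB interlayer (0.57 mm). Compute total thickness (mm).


Total thickness = glass contribution + PVB contribution
  Glass: 2 * 8.6 = 17.2 mm
  PVB: 1 * 0.57 = 0.57 mm
  Total = 17.2 + 0.57 = 17.77 mm

17.77 mm


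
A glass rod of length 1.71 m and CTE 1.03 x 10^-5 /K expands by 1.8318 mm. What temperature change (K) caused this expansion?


Rearrange dL = alpha * L0 * dT for dT:
  dT = dL / (alpha * L0)
  dL (m) = 1.8318 / 1000 = 0.0018318
  dT = 0.0018318 / ((1.03 x 10^-5) * 1.71) = 104.0 K

104.0 K


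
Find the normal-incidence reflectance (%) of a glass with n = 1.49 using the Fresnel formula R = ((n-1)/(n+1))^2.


Fresnel reflectance at normal incidence:
  R = ((n - 1)/(n + 1))^2
  (n - 1)/(n + 1) = (1.49 - 1)/(1.49 + 1) = 0.196787
  R = 0.196787^2 = 0.0387251
  R(%) = 0.0387251 * 100 = 3.873%

3.873%


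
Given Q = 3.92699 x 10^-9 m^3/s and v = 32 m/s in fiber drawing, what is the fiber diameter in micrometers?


Cross-sectional area from continuity:
  A = Q / v = 3.92699 x 10^-9 / 32 = 1.227184 x 10^-10 m^2
Diameter from circular cross-section:
  d = sqrt(4A / pi) * 10^6 (m -> um)
  d = sqrt(4 * 1.227184 x 10^-10 / pi) * 10^6 = 12.5 um

12.5 um


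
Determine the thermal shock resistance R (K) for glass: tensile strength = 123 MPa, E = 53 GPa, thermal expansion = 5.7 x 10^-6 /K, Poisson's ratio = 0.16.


Thermal shock resistance: R = sigma * (1 - nu) / (E * alpha)
  Numerator = 123 * (1 - 0.16) = 103.32
  Denominator = 53 * 1000 * (5.7 x 10^-6) = 0.3021
  R = 103.32 / 0.3021 = 342.0 K

342.0 K


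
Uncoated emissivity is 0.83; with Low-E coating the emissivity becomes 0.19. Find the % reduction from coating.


Percentage reduction = (1 - coated/uncoated) * 100
  Ratio = 0.19 / 0.83 = 0.2289
  Reduction = (1 - 0.2289) * 100 = 77.1%

77.1%


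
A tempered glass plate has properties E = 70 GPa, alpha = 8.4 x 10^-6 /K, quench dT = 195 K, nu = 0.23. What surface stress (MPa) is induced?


Tempering stress: sigma = E * alpha * dT / (1 - nu)
  E (MPa) = 70 * 1000 = 70000
  Numerator = 70000 * (8.4 x 10^-6) * 195 = 114.66
  Denominator = 1 - 0.23 = 0.77
  sigma = 114.66 / 0.77 = 148.9 MPa

148.9 MPa


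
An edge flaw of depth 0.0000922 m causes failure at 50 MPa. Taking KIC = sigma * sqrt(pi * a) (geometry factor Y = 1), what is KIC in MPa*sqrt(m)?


Fracture toughness: KIC = sigma * sqrt(pi * a)
  pi * a = pi * 0.0000922 = 0.000289655
  sqrt(pi * a) = 0.017019
  KIC = 50 * 0.017019 = 0.851 MPa*sqrt(m)

0.851 MPa*sqrt(m)


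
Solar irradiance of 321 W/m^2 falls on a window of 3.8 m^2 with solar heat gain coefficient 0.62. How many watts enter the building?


Solar heat gain: Q = Area * SHGC * Irradiance
  Q = 3.8 * 0.62 * 321 = 756.3 W

756.3 W


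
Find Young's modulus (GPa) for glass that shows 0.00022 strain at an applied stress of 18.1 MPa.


Young's modulus: E = stress / strain
  E = 18.1 MPa / 0.00022 = 82272.73 MPa
Convert to GPa: 82272.73 / 1000 = 82.27 GPa

82.27 GPa


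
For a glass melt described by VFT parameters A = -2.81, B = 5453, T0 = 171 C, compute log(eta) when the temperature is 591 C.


VFT equation: log(eta) = A + B / (T - T0)
  T - T0 = 591 - 171 = 420
  B / (T - T0) = 5453 / 420 = 12.983
  log(eta) = -2.81 + 12.983 = 10.173

10.173


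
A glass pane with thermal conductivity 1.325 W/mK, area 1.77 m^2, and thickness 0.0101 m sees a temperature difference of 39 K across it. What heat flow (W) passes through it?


Fourier's law: Q = k * A * dT / t
  Q = 1.325 * 1.77 * 39 / 0.0101
  Q = 91.46475 / 0.0101 = 9055.9 W

9055.9 W


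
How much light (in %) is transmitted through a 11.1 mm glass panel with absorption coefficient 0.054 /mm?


Beer-Lambert law: T = exp(-alpha * thickness)
  exponent = -0.054 * 11.1 = -0.5994
  T = exp(-0.5994) = 0.5491
  Percentage = 0.5491 * 100 = 54.91%

54.91%


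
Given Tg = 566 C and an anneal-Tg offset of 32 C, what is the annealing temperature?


The annealing temperature is Tg plus the offset:
  T_anneal = 566 + 32 = 598 C

598 C


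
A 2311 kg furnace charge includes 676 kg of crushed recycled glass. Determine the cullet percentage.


Cullet ratio = (cullet mass / total batch mass) * 100
  Ratio = 676 / 2311 * 100 = 29.25%

29.25%


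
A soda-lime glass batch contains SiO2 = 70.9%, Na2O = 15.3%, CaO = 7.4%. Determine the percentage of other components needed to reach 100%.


Sum the three major oxides:
  SiO2 + Na2O + CaO = 70.9 + 15.3 + 7.4 = 93.6%
Subtract from 100%:
  Others = 100 - 93.6 = 6.4%

6.4%


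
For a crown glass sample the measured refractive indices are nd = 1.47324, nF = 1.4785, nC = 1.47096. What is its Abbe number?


Abbe number formula: Vd = (nd - 1) / (nF - nC)
  nd - 1 = 1.47324 - 1 = 0.47324
  nF - nC = 1.4785 - 1.47096 = 0.00754
  Vd = 0.47324 / 0.00754 = 62.76

62.76


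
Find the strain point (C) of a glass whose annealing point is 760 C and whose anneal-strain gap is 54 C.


Strain point = annealing point - difference:
  T_strain = 760 - 54 = 706 C

706 C


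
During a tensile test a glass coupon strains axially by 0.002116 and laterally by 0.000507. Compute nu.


Poisson's ratio: nu = lateral strain / axial strain
  nu = 0.000507 / 0.002116 = 0.2396

0.2396


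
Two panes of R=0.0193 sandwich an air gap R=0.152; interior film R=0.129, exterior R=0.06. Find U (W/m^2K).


Total thermal resistance (series):
  R_total = R_in + R_glass + R_air + R_glass + R_out
  R_total = 0.129 + 0.0193 + 0.152 + 0.0193 + 0.06 = 0.3796 m^2K/W
U-value = 1 / R_total = 1 / 0.3796 = 2.634 W/m^2K

2.634 W/m^2K


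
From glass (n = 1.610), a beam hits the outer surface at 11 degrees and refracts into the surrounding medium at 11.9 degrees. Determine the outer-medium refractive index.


Apply Snell's law: n1 * sin(theta1) = n2 * sin(theta2)
  n2 = n1 * sin(theta1) / sin(theta2)
  sin(11) = 0.190809
  sin(11.9) = 0.206204
  n2 = 1.610 * 0.190809 / 0.206204 = 1.4898

1.4898


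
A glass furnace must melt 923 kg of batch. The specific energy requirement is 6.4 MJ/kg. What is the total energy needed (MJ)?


Total energy = mass * specific energy
  E = 923 * 6.4 = 5907.2 MJ

5907.2 MJ


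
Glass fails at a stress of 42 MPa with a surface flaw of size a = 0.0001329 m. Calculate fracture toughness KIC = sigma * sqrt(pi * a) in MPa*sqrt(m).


Fracture toughness: KIC = sigma * sqrt(pi * a)
  pi * a = pi * 0.0001329 = 0.000417518
  sqrt(pi * a) = 0.020433
  KIC = 42 * 0.020433 = 0.858 MPa*sqrt(m)

0.858 MPa*sqrt(m)


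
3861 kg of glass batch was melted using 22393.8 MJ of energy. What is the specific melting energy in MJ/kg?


Rearrange E = m * s for s:
  s = E / m
  s = 22393.8 / 3861 = 5.8 MJ/kg

5.8 MJ/kg


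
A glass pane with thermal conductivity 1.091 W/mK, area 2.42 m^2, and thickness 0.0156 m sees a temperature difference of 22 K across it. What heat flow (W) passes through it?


Fourier's law: Q = k * A * dT / t
  Q = 1.091 * 2.42 * 22 / 0.0156
  Q = 58.08484 / 0.0156 = 3723.4 W

3723.4 W


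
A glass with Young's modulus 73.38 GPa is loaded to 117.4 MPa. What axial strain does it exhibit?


Rearrange E = sigma / epsilon:
  epsilon = sigma / E
  E (MPa) = 73.38 * 1000 = 73380
  epsilon = 117.4 / 73380 = 0.0016

0.0016


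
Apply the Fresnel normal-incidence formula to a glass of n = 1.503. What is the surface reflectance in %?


Fresnel reflectance at normal incidence:
  R = ((n - 1)/(n + 1))^2
  (n - 1)/(n + 1) = (1.503 - 1)/(1.503 + 1) = 0.200959
  R = 0.200959^2 = 0.0403845
  R(%) = 0.0403845 * 100 = 4.038%

4.038%


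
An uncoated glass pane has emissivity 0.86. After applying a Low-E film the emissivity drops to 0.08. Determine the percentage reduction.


Percentage reduction = (1 - coated/uncoated) * 100
  Ratio = 0.08 / 0.86 = 0.093
  Reduction = (1 - 0.093) * 100 = 90.7%

90.7%


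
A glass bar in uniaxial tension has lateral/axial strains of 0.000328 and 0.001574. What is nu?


Poisson's ratio: nu = lateral strain / axial strain
  nu = 0.000328 / 0.001574 = 0.2084

0.2084


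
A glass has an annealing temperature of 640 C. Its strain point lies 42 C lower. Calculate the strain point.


Strain point = annealing point - difference:
  T_strain = 640 - 42 = 598 C

598 C


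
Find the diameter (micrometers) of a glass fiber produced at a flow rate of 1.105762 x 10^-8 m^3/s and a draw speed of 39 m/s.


Cross-sectional area from continuity:
  A = Q / v = 1.105762 x 10^-8 / 39 = 2.835287 x 10^-10 m^2
Diameter from circular cross-section:
  d = sqrt(4A / pi) * 10^6 (m -> um)
  d = sqrt(4 * 2.835287 x 10^-10 / pi) * 10^6 = 19.0 um

19.0 um


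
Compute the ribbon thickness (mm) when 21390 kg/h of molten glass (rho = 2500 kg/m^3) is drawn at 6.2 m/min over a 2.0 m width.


Ribbon cross-section from mass balance:
  Volume rate = throughput / density = 21390 / 2500 = 8.556 m^3/h
  thickness = volume rate / (speed * 60 * width), i.e.
  thickness = throughput / (60 * speed * width * density) * 1000
  thickness = 21390 / (60 * 6.2 * 2.0 * 2500) * 1000 = 11.5 mm

11.5 mm


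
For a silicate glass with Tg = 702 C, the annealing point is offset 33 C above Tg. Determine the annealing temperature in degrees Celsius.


The annealing temperature is Tg plus the offset:
  T_anneal = 702 + 33 = 735 C

735 C


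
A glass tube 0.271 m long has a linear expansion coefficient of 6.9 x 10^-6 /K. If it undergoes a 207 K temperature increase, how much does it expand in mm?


Thermal expansion formula: dL = alpha * L0 * dT
  dL = (6.9 x 10^-6) * 0.271 * 207 = 0.00038707 m
Convert to mm: 0.00038707 * 1000 = 0.3871 mm

0.3871 mm


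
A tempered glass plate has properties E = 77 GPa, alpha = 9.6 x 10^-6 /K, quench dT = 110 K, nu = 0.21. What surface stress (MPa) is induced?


Tempering stress: sigma = E * alpha * dT / (1 - nu)
  E (MPa) = 77 * 1000 = 77000
  Numerator = 77000 * (9.6 x 10^-6) * 110 = 81.312
  Denominator = 1 - 0.21 = 0.79
  sigma = 81.312 / 0.79 = 102.9 MPa

102.9 MPa


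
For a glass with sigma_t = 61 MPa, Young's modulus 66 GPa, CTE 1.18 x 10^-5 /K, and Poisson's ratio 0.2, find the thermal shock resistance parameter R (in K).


Thermal shock resistance: R = sigma * (1 - nu) / (E * alpha)
  Numerator = 61 * (1 - 0.2) = 48.8
  Denominator = 66 * 1000 * (1.18 x 10^-5) = 0.7788
  R = 48.8 / 0.7788 = 62.7 K

62.7 K


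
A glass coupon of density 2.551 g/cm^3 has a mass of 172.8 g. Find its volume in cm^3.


Rearrange rho = m / V:
  V = m / rho
  V = 172.8 / 2.551 = 67.738 cm^3

67.738 cm^3


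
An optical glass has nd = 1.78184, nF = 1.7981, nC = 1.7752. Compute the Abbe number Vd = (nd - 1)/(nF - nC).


Abbe number formula: Vd = (nd - 1) / (nF - nC)
  nd - 1 = 1.78184 - 1 = 0.78184
  nF - nC = 1.7981 - 1.7752 = 0.0229
  Vd = 0.78184 / 0.0229 = 34.14

34.14


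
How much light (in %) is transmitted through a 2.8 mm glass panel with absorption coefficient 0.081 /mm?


Beer-Lambert law: T = exp(-alpha * thickness)
  exponent = -0.081 * 2.8 = -0.2268
  T = exp(-0.2268) = 0.7971
  Percentage = 0.7971 * 100 = 79.71%

79.71%


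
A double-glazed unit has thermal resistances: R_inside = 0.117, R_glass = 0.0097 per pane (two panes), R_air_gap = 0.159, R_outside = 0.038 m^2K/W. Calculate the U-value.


Total thermal resistance (series):
  R_total = R_in + R_glass + R_air + R_glass + R_out
  R_total = 0.117 + 0.0097 + 0.159 + 0.0097 + 0.038 = 0.3334 m^2K/W
U-value = 1 / R_total = 1 / 0.3334 = 2.999 W/m^2K

2.999 W/m^2K


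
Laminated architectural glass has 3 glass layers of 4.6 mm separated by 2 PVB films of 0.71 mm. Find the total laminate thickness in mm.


Total thickness = glass contribution + PVB contribution
  Glass: 3 * 4.6 = 13.8 mm
  PVB: 2 * 0.71 = 1.42 mm
  Total = 13.8 + 1.42 = 15.22 mm

15.22 mm


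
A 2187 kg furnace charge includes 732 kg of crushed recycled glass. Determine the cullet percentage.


Cullet ratio = (cullet mass / total batch mass) * 100
  Ratio = 732 / 2187 * 100 = 33.47%

33.47%


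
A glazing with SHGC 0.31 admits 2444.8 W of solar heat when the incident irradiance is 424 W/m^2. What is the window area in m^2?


Rearrange Q = Area * SHGC * Irradiance:
  Area = Q / (SHGC * Irradiance)
  Area = 2444.8 / (0.31 * 424) = 18.6 m^2

18.6 m^2


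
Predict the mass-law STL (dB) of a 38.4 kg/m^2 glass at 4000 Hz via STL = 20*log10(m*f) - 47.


Mass law: STL = 20 * log10(m * f) - 47
  m * f = 38.4 * 4000 = 153600
  log10(153600) = 5.18639
  STL = 20 * 5.18639 - 47 = 103.7278 - 47 = 56.7 dB

56.7 dB


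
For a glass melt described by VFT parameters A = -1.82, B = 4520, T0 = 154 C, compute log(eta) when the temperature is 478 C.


VFT equation: log(eta) = A + B / (T - T0)
  T - T0 = 478 - 154 = 324
  B / (T - T0) = 4520 / 324 = 13.951
  log(eta) = -1.82 + 13.951 = 12.131

12.131


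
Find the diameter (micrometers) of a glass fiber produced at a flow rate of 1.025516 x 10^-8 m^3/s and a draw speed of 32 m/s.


Cross-sectional area from continuity:
  A = Q / v = 1.025516 x 10^-8 / 32 = 3.204737 x 10^-10 m^2
Diameter from circular cross-section:
  d = sqrt(4A / pi) * 10^6 (m -> um)
  d = sqrt(4 * 3.204737 x 10^-10 / pi) * 10^6 = 20.2 um

20.2 um


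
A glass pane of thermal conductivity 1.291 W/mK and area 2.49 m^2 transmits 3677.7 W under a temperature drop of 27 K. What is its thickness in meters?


Fourier's law: t = k * A * dT / Q
  t = 1.291 * 2.49 * 27 / 3677.7
  t = 86.79393 / 3677.7 = 0.0236 m

0.0236 m


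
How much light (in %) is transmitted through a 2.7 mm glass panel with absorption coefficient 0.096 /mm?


Beer-Lambert law: T = exp(-alpha * thickness)
  exponent = -0.096 * 2.7 = -0.2592
  T = exp(-0.2592) = 0.7717
  Percentage = 0.7717 * 100 = 77.17%

77.17%


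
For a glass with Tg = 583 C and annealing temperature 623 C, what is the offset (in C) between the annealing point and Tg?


Offset = T_anneal - Tg:
  offset = 623 - 583 = 40 C

40 C


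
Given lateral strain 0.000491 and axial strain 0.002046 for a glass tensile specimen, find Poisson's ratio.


Poisson's ratio: nu = lateral strain / axial strain
  nu = 0.000491 / 0.002046 = 0.24

0.24


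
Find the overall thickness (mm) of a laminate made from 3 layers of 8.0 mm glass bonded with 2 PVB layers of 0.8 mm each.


Total thickness = glass contribution + PVB contribution
  Glass: 3 * 8.0 = 24.0 mm
  PVB: 2 * 0.8 = 1.6 mm
  Total = 24.0 + 1.6 = 25.6 mm

25.6 mm


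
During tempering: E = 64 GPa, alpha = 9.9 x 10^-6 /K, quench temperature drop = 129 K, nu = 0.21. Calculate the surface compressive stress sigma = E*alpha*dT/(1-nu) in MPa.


Tempering stress: sigma = E * alpha * dT / (1 - nu)
  E (MPa) = 64 * 1000 = 64000
  Numerator = 64000 * (9.9 x 10^-6) * 129 = 81.7344
  Denominator = 1 - 0.21 = 0.79
  sigma = 81.7344 / 0.79 = 103.5 MPa

103.5 MPa


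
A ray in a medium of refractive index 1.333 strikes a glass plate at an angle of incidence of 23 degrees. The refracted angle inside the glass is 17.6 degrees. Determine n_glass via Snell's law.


Apply Snell's law: n1 * sin(theta1) = n2 * sin(theta2)
  n2 = n1 * sin(theta1) / sin(theta2)
  sin(23) = 0.390731
  sin(17.6) = 0.30237
  n2 = 1.333 * 0.390731 / 0.30237 = 1.7225

1.7225


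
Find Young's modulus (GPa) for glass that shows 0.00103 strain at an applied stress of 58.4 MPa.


Young's modulus: E = stress / strain
  E = 58.4 MPa / 0.00103 = 56699.03 MPa
Convert to GPa: 56699.03 / 1000 = 56.7 GPa

56.7 GPa


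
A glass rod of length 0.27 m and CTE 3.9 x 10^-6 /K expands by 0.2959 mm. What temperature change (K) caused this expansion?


Rearrange dL = alpha * L0 * dT for dT:
  dT = dL / (alpha * L0)
  dL (m) = 0.2959 / 1000 = 0.0002959
  dT = 0.0002959 / ((3.9 x 10^-6) * 0.27) = 281.0 K

281.0 K


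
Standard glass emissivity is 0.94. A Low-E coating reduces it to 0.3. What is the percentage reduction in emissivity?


Percentage reduction = (1 - coated/uncoated) * 100
  Ratio = 0.3 / 0.94 = 0.3191
  Reduction = (1 - 0.3191) * 100 = 68.1%

68.1%
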